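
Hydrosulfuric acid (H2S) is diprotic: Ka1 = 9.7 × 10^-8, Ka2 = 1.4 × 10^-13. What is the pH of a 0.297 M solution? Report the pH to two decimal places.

pH = 3.77

Since Ka1 ≫ Ka2, the first ionization dominates [H+].
Ka1 = x²/(0.297 − x) = 9.7 × 10^-8
x ≈ √(9.7 × 10^-8 × 0.297) = 1.70 × 10^-4 M
pH = −log(1.70 × 10^-4) = 3.77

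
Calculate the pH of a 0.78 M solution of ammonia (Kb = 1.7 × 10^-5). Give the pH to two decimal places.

pH = 11.56

NH3 + H2O ⇌ NH4+ + OH-
Let x = [OH-] at equilibrium. Kb = x²/(0.78 − x).
Neglecting x in the denominator: x = √(1.7 × 10^-5 × 0.78) = 3.64 × 10^-3 M
pOH = 2.44, so pH = 14.00 − pOH = 11.56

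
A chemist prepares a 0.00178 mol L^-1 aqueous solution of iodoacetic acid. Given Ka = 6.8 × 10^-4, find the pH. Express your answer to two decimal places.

ICH2COOH ⇌ ICH2COO- + H+
From the ICE table, Ka = x²/(0.00178 − x) = 6.8 × 10^-4.
Here C₀/Ka ≈ 2.62, so the small-x approximation fails. Use the quadratic:
x = [−0.00068 + √(0.00068² + 4.84e-06)]/2 = 8.12 × 10^-4 M
pH = −log[H+] = −log(8.12 × 10^-4) = 3.09

pH = 3.09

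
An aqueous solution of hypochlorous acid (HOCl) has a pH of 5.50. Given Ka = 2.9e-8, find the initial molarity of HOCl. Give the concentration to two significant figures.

C₀ = 3.5 × 10^-4 M

[H+] = 10^(-5.50) = 3.16 × 10^-6 M = x
Ka = x²/(C₀ − x) ⇒ C₀ = x + x²/Ka
C₀ = 3.16 × 10^-6 + (3.16 × 10^-6)²/(2.9 × 10^-8) = 3.47 × 10^-4 M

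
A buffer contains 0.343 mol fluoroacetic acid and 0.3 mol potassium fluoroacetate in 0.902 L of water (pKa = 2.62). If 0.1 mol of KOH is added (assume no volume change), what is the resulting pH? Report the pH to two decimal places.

After neutralization: n(FCH2COOH) = 0.243 mol, n(FCH2COO-) = 0.4 mol.
pH = pKa + log(n_FCH2COO-/n_FCH2COOH) = 2.62 + log(0.4/0.243) = 2.62 + (+0.216)

pH = 2.84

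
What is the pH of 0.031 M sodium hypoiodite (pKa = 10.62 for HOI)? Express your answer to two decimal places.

OI- is the conjugate base of the weak acid HOI.
Ka = 10^(−10.62) = 2.40 × 10^-11
Kb = Kw/Ka = 1.0×10^-14 / 2.40 × 10^-11 = 4.17 × 10^-4
From the ICE table, Kb = [OH-]²/(0.031 − [OH-]) = 4.17 × 10^-4.
The 5% rule fails; solving [OH-]² + Kb·[OH-] − Kb·C₀ = 0 exactly:
[OH-] = (−Kb + √(Kb² + 4·Kb·C₀))/2 = 3.39 × 10^-3 M
pOH = −log(3.39 × 10^-3) = 2.47; pH = 14.00 − 2.47 = 11.53

pH = 11.53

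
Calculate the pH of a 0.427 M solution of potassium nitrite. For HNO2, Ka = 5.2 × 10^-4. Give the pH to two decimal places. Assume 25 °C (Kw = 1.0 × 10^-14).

NO2- is the conjugate base of the weak acid HNO2.
Kb = Kw/Ka = 1.0×10^-14 / 5.2 × 10^-4 = 1.92 × 10^-11
Let x = [OH-] at equilibrium. Kb = x²/(0.427 − x).
Since Kb ≪ C₀, x ≈ √(Kb·C₀) = 2.86 × 10^-6 M.
(x/C₀ = 0.00067% < 5%, so the approximation holds.)
pOH = 5.54, so pH = 14.00 − pOH = 8.46

pH = 8.46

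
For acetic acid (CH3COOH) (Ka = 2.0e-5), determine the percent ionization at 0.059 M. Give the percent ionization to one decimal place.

1.8%

CH3COOH ⇌ CH3COO- + H+; let x = [H+] at equilibrium.
x ≈ √(Ka·C₀) = √(2.0 × 10^-5 × 0.059) = 1.09 × 10^-3 M
% ionization = x/C₀ × 100% = 1.09 × 10^-3/0.059 × 100% = 1.8%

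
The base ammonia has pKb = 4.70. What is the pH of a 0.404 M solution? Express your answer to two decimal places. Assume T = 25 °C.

pH = 11.45

NH3 + H2O ⇌ NH4+ + OH-
Kb = 10^(−4.70) = 2.00 × 10^-5
Kb = [OH-]²/(0.404 − [OH-]) = 2.00 × 10^-5
Since Kb ≪ C₀, [OH-] ≈ √(Kb·C₀) = 2.84 × 10^-3 M.
Check: 0.7% ionized — well under 5%, approximation valid.
pOH = 2.55, so pH = 14.00 − pOH = 11.45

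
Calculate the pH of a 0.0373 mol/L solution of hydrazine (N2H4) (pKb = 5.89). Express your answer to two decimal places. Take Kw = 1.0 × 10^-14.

pH = 10.34

N2H4 + H2O ⇌ N2H5+ + OH-
Kb = 10^(−5.89) = 1.29 × 10^-6
Kb = x²/(0.0373 − x) = 1.29 × 10^-6
Neglecting x in the denominator: x = √(1.29 × 10^-6 × 0.0373) = 2.19 × 10^-4 M
(x/C₀ = 0.59% < 5%, so the approximation holds.)
pOH = −log(2.19 × 10^-4) = 3.66; pH = 14.00 − 3.66 = 10.34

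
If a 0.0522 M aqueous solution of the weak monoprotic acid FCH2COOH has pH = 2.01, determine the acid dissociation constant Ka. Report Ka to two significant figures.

Ka = 2.3 × 10^-3

[H+] = 10^(-2.01) = 9.77 × 10^-3 M
At equilibrium [HA] = 0.0522 − 9.77 × 10^-3 = 4.24 × 10^-2 M
Ka = [H+][A-]/[HA] = (9.77 × 10^-3)² / 4.24 × 10^-2 = 2.3 × 10^-3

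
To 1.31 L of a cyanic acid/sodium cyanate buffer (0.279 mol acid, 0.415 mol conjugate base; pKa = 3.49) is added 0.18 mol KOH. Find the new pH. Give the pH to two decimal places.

OH- converts HOCN to OCN-: HOCN → 0.099 mol, OCN- → 0.595 mol.
pH = pKa + log([A⁻]/[HA]) = 3.49 + log(0.595/0.099) = 3.49 +0.779

pH = 4.27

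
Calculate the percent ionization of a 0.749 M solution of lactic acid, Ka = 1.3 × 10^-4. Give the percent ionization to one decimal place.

1.3%

CH3CH(OH)COOH ⇌ CH3CH(OH)COO- + H+; let x = [H+] at equilibrium.
x ≈ √(Ka·C₀) = √(1.3 × 10^-4 × 0.749) = 9.87 × 10^-3 M
% ionization = x/C₀ × 100% = 9.87 × 10^-3/0.749 × 100% = 1.3%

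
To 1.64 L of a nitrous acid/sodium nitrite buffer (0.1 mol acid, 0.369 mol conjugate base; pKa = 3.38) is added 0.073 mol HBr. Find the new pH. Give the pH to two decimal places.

pH = 3.61

Added H+ converts NO2- to HNO2: HNO2 → 0.173 mol, NO2- → 0.296 mol.
pH = pKa + log(n_NO2-/n_HNO2) = 3.38 + log(0.296/0.173) = 3.38 + (+0.233)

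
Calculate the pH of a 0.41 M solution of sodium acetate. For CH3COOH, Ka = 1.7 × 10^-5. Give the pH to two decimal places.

CH3COO- is the conjugate base of the weak acid CH3COOH.
Kb = Kw/Ka = 1.0×10^-14 / 1.7 × 10^-5 = 5.88 × 10^-10
Kb = [OH-]²/(0.41 − [OH-]) = 5.88 × 10^-10
Neglecting [OH-] in the denominator: [OH-] = √(5.88 × 10^-10 × 0.41) = 1.55 × 10^-5 M
([OH-]/C₀ = 0.0038% < 5%, so the approximation holds.)
pOH = 4.81, so pH = 14.00 − pOH = 9.19

pH = 9.19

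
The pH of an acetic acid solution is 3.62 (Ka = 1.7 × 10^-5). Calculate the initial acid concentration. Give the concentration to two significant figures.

[H+] = 10^(-3.62) = 2.40 × 10^-4 M = x
Ka = x²/(C₀ − x) ⇒ C₀ = x + x²/Ka
C₀ = 2.40 × 10^-4 + (2.40 × 10^-4)²/(1.7 × 10^-5) = 3.63 × 10^-3 M

C₀ = 3.6 × 10^-3 M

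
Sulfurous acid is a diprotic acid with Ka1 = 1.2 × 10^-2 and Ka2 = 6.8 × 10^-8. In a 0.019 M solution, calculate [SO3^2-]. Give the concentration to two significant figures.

6.8 × 10^-8 M

First ionization gives [H+] ≈ [HSO3-] = 1.02 × 10^-2 M.
Second step: Ka2 = [H+][SO3^2-]/[HSO3-] ≈ [SO3^2-] (since [H+] ≈ [HSO3-]).
So [SO3^2-] ≈ Ka2.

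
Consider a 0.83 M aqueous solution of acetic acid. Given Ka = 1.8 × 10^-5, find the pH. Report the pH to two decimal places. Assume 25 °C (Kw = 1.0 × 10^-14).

pH = 2.41

CH3COOH ⇌ CH3COO- + H+
Ka = [H+]²/(0.83 − [H+]) = 1.8 × 10^-5
Assume [H+] ≪ 0.83: [H+] ≈ √(1.8 × 10^-5 × 0.83) = 3.87 × 10^-3 M
([H+]/C₀ = 0.47% < 5%, so the approximation holds.)
pH = −log(3.87 × 10^-3) = 2.41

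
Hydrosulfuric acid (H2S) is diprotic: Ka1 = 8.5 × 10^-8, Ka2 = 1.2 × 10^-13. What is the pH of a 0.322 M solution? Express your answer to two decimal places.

Since Ka1 ≫ Ka2, the first ionization dominates [H+].
Ka1 = x²/(0.322 − x) = 8.5 × 10^-8
x ≈ √(8.5 × 10^-8 × 0.322) = 1.65 × 10^-4 M
pH = −log(1.65 × 10^-4) = 3.78

pH = 3.78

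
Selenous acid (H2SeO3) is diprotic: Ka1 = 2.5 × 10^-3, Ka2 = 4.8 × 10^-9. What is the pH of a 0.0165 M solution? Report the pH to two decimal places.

pH = 2.28

Ka1 ≫ Ka2, so treat the first dissociation as the only significant source of H+.
Ka1 = x²/(0.0165 − x) = 2.5 × 10^-3
Solving the quadratic: x = (−Ka1 + √(Ka1² + 4·Ka1·C₀))/2 = 5.29 × 10^-3 M
pH = −log(5.29 × 10^-3) = 2.28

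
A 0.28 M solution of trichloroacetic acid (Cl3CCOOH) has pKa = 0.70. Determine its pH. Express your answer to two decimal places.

pH = 0.80

Cl3CCOOH ⇌ Cl3CCOO- + H+
Ka = 10^(−0.70) = 2.00 × 10^-1
Ka = x²/(0.28 − x) = 2.00 × 10^-1
The 5% rule fails; solving x² + Ka·x − Ka·C₀ = 0 exactly:
x = [−0.2 + √(0.2² + 0.224)]/2 = 1.57 × 10^-1 M
pH = −log(1.57 × 10^-1) = 0.80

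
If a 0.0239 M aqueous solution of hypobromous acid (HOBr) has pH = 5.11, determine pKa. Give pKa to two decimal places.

pKa = 8.60

[H+] = 10^(-5.11) = 7.76 × 10^-6 M
At equilibrium [HA] = 0.0239 − 7.76 × 10^-6 = 2.39 × 10^-2 M
Ka = [H+][A-]/[HA] = (7.76 × 10^-6)² / 2.39 × 10^-2 = 2.52 × 10^-9
pKa = -log(2.52 × 10^-9) = 8.60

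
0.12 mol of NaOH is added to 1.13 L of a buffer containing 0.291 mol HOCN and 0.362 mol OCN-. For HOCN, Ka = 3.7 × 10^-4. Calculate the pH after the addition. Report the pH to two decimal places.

pH = 3.88

OH- converts HOCN to OCN-: HOCN → 0.171 mol, OCN- → 0.482 mol.
pKa = −log(3.7 × 10^-4) = 3.432
Henderson–Hasselbalch with mole ratio 0.482/0.171: pH = 3.432 + (+0.450)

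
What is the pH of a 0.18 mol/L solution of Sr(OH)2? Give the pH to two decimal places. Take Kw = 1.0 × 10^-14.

pH = 13.56

Sr(OH)2 is a strong base (each formula unit releases 2 OH-); [OH-] = 0.36 M.
pOH = -log(0.36) = 0.44
pH = 14.00 - 0.44 = 13.56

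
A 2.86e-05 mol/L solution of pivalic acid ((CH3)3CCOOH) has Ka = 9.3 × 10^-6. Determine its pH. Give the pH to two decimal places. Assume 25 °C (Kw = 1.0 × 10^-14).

pH = 4.91

(CH3)3CCOOH ⇌ (CH3)3CCOO- + H+
From the ICE table, Ka = [H+]²/(2.86e-05 − [H+]) = 9.3 × 10^-6.
Here C₀/Ka ≈ 3.08, so the small-[H+] approximation fails. Use the quadratic:
[H+] = [−9.3e-06 + √(9.3e-06² + 1.06e-09)]/2 = 1.23 × 10^-5 M
pH = −log(1.23 × 10^-5) = 4.91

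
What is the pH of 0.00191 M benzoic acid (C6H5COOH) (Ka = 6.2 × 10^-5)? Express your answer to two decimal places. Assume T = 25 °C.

C6H5COOH ⇌ C6H5COO- + H+
From the ICE table, Ka = [H+]²/(0.00191 − [H+]) = 6.2 × 10^-5.
Here C₀/Ka ≈ 30.8, so the small-[H+] approximation fails. Use the quadratic:
[H+] = [−6.2e-05 + √(6.2e-05² + 4.74e-07)]/2 = 3.15 × 10^-4 M
pH = −log[H+] = −log(3.15 × 10^-4) = 3.50

pH = 3.50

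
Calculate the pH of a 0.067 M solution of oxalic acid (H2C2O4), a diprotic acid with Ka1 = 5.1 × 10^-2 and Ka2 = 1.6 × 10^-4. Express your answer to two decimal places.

Since Ka1 ≫ Ka2, the first ionization dominates [H+].
Ka1 = x²/(0.067 − x) = 5.1 × 10^-2
Solving the quadratic: x = (−Ka1 + √(Ka1² + 4·Ka1·C₀))/2 = 3.83 × 10^-2 M
pH = −log(3.83 × 10^-2) = 1.42

pH = 1.42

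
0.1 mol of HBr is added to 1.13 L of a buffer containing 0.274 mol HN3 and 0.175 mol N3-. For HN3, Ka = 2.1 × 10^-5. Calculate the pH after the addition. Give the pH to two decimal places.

Added H+ converts N3- to HN3: HN3 → 0.374 mol, N3- → 0.075 mol.
pKa = −log(2.1 × 10^-5) = 4.678
Henderson–Hasselbalch with mole ratio 0.075/0.374: pH = 4.678 + (-0.698)

pH = 3.98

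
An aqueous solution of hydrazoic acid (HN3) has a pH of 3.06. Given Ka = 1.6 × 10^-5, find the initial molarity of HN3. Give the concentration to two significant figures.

[H+] = 10^(-3.06) = 8.71 × 10^-4 M = x
Ka = x²/(C₀ − x) ⇒ C₀ = x + x²/Ka
C₀ = 8.71 × 10^-4 + (8.71 × 10^-4)²/(1.6 × 10^-5) = 4.83 × 10^-2 M

C₀ = 4.8 × 10^-2 M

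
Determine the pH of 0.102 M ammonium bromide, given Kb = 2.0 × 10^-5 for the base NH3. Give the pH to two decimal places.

pH = 5.15

NH4+ is the conjugate acid of the weak base NH3.
Ka = Kw/Kb = 1.0×10^-14 / 2.0 × 10^-5 = 5.00 × 10^-10
From the ICE table, Ka = [H+]²/(0.102 − [H+]) = 5.00 × 10^-10.
Since Ka ≪ C₀, [H+] ≈ √(Ka·C₀) = 7.14 × 10^-6 M.
pH = −log(7.14 × 10^-6) = 5.15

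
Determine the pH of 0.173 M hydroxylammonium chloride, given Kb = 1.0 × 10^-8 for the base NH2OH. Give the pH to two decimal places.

pH = 3.38

NH3OH+ is the conjugate acid of the weak base NH2OH.
Ka = Kw/Kb = 1.0×10^-14 / 1.0 × 10^-8 = 1.00 × 10^-6
From the ICE table, Ka = x²/(0.173 − x) = 1.00 × 10^-6.
Neglecting x in the denominator: x = √(1.00 × 10^-6 × 0.173) = 4.16 × 10^-4 M
Check: 0.24% ionized — well under 5%, approximation valid.
pH = −log[H+] = −log(4.16 × 10^-4) = 3.38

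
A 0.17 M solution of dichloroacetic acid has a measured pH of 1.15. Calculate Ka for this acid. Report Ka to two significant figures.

[H+] = 10^(-1.15) = 7.08 × 10^-2 M
At equilibrium [HA] = 0.17 − 7.08 × 10^-2 = 9.92 × 10^-2 M
Ka = [H+][A-]/[HA] = (7.08 × 10^-2)² / 9.92 × 10^-2 = 5.1 × 10^-2

Ka = 5.1 × 10^-2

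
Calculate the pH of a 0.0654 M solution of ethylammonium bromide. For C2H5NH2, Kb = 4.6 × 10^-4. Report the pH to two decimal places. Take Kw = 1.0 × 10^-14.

pH = 5.92

C2H5NH3+ is the conjugate acid of the weak base C2H5NH2.
Ka = Kw/Kb = 1.0×10^-14 / 4.6 × 10^-4 = 2.17 × 10^-11
Ka = x²/(0.0654 − x) = 2.17 × 10^-11
Since Ka ≪ C₀, x ≈ √(Ka·C₀) = 1.19 × 10^-6 M.
Check: 0.0018% ionized — well under 5%, approximation valid.
pH = −log[H+] = −log(1.19 × 10^-6) = 5.92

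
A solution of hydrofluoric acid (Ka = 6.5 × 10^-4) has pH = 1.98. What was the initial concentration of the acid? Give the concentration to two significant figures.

[H+] = 10^(-1.98) = 1.05 × 10^-2 M = x
Ka = x²/(C₀ − x) ⇒ C₀ = x + x²/Ka
C₀ = 1.05 × 10^-2 + (1.05 × 10^-2)²/(6.5 × 10^-4) = 1.80 × 10^-1 M

C₀ = 1.8 × 10^-1 M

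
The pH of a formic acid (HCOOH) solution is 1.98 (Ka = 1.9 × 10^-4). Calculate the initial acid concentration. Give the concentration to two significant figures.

[H+] = 10^(-1.98) = 1.05 × 10^-2 M = x
Ka = x²/(C₀ − x) ⇒ C₀ = x + x²/Ka
C₀ = 1.05 × 10^-2 + (1.05 × 10^-2)²/(1.9 × 10^-4) = 5.91 × 10^-1 M

C₀ = 5.9 × 10^-1 M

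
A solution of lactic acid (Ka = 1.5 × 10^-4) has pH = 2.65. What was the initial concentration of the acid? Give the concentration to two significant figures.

C₀ = 3.6 × 10^-2 M

[H+] = 10^(-2.65) = 2.24 × 10^-3 M = x
Ka = x²/(C₀ − x) ⇒ C₀ = x + x²/Ka
C₀ = 2.24 × 10^-3 + (2.24 × 10^-3)²/(1.5 × 10^-4) = 3.57 × 10^-2 M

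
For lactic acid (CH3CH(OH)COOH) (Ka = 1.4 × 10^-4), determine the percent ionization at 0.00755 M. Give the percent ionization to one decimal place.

12.7%

CH3CH(OH)COOH ⇌ CH3CH(OH)COO- + H+; let x = [H+] at equilibrium.
Solve x² + 0.00014x − 1.06e-06 = 0 → x = 9.60 × 10^-4 M
Fraction ionized = 9.60 × 10^-4 / 0.00755 = 0.1272 → 12.7%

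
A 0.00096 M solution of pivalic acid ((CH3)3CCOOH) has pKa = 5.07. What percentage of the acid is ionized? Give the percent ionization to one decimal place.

(CH3)3CCOOH ⇌ (CH3)3CCOO- + H+; let x = [H+] at equilibrium.
Ka = 10^(−5.07) = 8.51 × 10^-6
Solve x² + 8.51e-06x − 8.17e-09 = 0 → x = 8.62 × 10^-5 M
Fraction ionized = 8.62 × 10^-5 / 0.00096 = 0.0898 → 9.0%

9.0%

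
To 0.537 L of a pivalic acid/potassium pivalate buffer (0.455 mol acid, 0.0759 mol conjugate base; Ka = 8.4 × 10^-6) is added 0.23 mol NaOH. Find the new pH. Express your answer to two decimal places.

After neutralization: n((CH3)3CCOOH) = 0.225 mol, n((CH3)3CCOO-) = 0.306 mol.
pKa = −log(8.4 × 10^-6) = 5.076
pH = pKa + log([A⁻]/[HA]) = 5.076 + log(0.306/0.225) = 5.076 +0.134

pH = 5.21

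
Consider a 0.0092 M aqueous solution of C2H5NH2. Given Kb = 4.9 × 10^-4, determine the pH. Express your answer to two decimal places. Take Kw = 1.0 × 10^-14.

pH = 11.28

C2H5NH2 + H2O ⇌ C2H5NH3+ + OH-
Kb = [OH-]²/(0.0092 − [OH-]) = 4.9 × 10^-4
Here C₀/Kb ≈ 18.8, so the small-[OH-] approximation fails. Use the quadratic:
[OH-] = (−Kb + √(Kb² + 4·Kb·C₀))/2 = 1.89 × 10^-3 M
pOH = −log(1.89 × 10^-3) = 2.72; pH = 14.00 − 2.72 = 11.28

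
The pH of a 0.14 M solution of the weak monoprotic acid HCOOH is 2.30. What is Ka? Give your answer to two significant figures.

[H+] = 10^(-2.30) = 5.01 × 10^-3 M
At equilibrium [HA] = 0.14 − 5.01 × 10^-3 = 1.35 × 10^-1 M
Ka = [H+][A-]/[HA] = (5.01 × 10^-3)² / 1.35 × 10^-1 = 1.9 × 10^-4

Ka = 1.9 × 10^-4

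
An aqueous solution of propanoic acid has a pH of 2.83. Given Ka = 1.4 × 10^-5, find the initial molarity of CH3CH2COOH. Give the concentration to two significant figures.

C₀ = 1.6 × 10^-1 M

[H+] = 10^(-2.83) = 1.48 × 10^-3 M = x
Ka = x²/(C₀ − x) ⇒ C₀ = x + x²/Ka
C₀ = 1.48 × 10^-3 + (1.48 × 10^-3)²/(1.4 × 10^-5) = 1.58 × 10^-1 M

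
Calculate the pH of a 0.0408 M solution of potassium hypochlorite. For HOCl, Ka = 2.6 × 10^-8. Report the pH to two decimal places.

pH = 10.10

OCl- is the conjugate base of the weak acid HOCl.
Kb = Kw/Ka = 1.0×10^-14 / 2.6 × 10^-8 = 3.85 × 10^-7
Kb = [OH-]²/(0.0408 − [OH-]) = 3.85 × 10^-7
Since Kb ≪ C₀, [OH-] ≈ √(Kb·C₀) = 1.25 × 10^-4 M.
pOH = −log(1.25 × 10^-4) = 3.90; pH = 14.00 − 3.90 = 10.10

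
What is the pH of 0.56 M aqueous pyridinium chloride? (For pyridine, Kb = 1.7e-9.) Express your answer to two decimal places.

pH = 2.74

C5H5NH+ is the conjugate acid of the weak base C5H5N.
Ka = Kw/Kb = 1.0×10^-14 / 1.7 × 10^-9 = 5.88 × 10^-6
Ka = [H+]²/(0.56 − [H+]) = 5.88 × 10^-6
Neglecting [H+] in the denominator: [H+] = √(5.88 × 10^-6 × 0.56) = 1.81 × 10^-3 M
([H+]/C₀ = 0.32% < 5%, so the approximation holds.)
pH = −log(1.81 × 10^-3) = 2.74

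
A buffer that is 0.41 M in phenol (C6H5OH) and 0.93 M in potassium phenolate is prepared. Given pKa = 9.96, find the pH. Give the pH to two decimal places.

pH = 10.32

Henderson–Hasselbalch: pH = pKa + log([C6H5O-]/[C6H5OH]) = 9.96 + log(0.93/0.41)
pH = 9.96 + (+0.356) = 10.32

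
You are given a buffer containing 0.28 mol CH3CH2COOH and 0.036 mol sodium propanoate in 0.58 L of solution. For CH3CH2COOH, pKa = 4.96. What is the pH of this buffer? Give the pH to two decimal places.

pH = pKa + log([A⁻]/[HA]) = 4.96 + log(0.036/0.28)
pH = 4.96 + (-0.891) = 4.07

pH = 4.07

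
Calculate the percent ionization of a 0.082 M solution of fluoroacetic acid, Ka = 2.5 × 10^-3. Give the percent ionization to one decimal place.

FCH2COOH ⇌ FCH2COO- + H+; let x = [H+] at equilibrium.
Ka = x²/(C₀ − x); solving the quadratic gives x = 1.31 × 10^-2 M.
% ionization = x/C₀ × 100% = 1.31 × 10^-2/0.082 × 100% = 16.0%

16.0%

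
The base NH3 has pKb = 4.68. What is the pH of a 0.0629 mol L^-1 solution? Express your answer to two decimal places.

NH3 + H2O ⇌ NH4+ + OH-
Kb = 10^(−4.68) = 2.09 × 10^-5
Kb = x²/(0.0629 − x) = 2.09 × 10^-5
Neglecting x in the denominator: x = √(2.09 × 10^-5 × 0.0629) = 1.15 × 10^-3 M
pOH = 2.94, so pH = 14.00 − pOH = 11.06

pH = 11.06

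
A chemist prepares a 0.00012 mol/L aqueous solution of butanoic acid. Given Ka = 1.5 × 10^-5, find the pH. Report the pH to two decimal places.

pH = 4.45

CH3(CH2)2COOH ⇌ CH3(CH2)2COO- + H+
From the ICE table, Ka = [H+]²/(0.00012 − [H+]) = 1.5 × 10^-5.
Here C₀/Ka ≈ 8, so the small-[H+] approximation fails. Use the quadratic:
[H+] = [−1.5e-05 + √(1.5e-05² + 7.2e-09)]/2 = 3.56 × 10^-5 M
pH = −log(3.56 × 10^-5) = 4.45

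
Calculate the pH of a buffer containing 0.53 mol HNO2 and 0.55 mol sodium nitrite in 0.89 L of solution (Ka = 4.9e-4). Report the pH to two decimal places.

pKa = −log(4.9 × 10^-4) = 3.310
Henderson–Hasselbalch: pH = pKa + log([NO2-]/[HNO2]) = 3.310 + log(0.55/0.53)
pH = 3.310 + (+0.016) = 3.33

pH = 3.33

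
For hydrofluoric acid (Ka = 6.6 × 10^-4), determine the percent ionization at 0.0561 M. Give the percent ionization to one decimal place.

10.3%

HF ⇌ F- + H+; let x = [H+] at equilibrium.
Ka = x²/(C₀ − x); solving the quadratic gives x = 5.76 × 10^-3 M.
% ionization = x/C₀ × 100% = 5.76 × 10^-3/0.0561 × 100% = 10.3%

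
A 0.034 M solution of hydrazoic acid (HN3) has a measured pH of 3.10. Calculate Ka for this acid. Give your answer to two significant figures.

[H+] = 10^(-3.10) = 7.94 × 10^-4 M
At equilibrium [HA] = 0.034 − 7.94 × 10^-4 = 3.32 × 10^-2 M
Ka = [H+][A-]/[HA] = (7.94 × 10^-4)² / 3.32 × 10^-2 = 1.9 × 10^-5

Ka = 1.9 × 10^-5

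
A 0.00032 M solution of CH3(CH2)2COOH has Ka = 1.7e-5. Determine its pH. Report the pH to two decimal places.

pH = 4.18

CH3(CH2)2COOH ⇌ CH3(CH2)2COO- + H+
From the ICE table, Ka = x²/(0.00032 − x) = 1.7 × 10^-5.
The 5% rule fails; solving x² + Ka·x − Ka·C₀ = 0 exactly:
x = (−Ka + √(Ka² + 4·Ka·C₀))/2 = 6.57 × 10^-5 M
pH = −log[H+] = −log(6.57 × 10^-5) = 4.18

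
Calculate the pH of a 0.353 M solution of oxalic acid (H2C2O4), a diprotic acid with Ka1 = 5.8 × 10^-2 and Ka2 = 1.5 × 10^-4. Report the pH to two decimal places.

pH = 0.93

Since Ka1 ≫ Ka2, the first ionization dominates [H+].
Ka1 = x²/(0.353 − x) = 5.8 × 10^-2
Solving the quadratic: x = (−Ka1 + √(Ka1² + 4·Ka1·C₀))/2 = 1.17 × 10^-1 M
pH = −log(1.17 × 10^-1) = 0.93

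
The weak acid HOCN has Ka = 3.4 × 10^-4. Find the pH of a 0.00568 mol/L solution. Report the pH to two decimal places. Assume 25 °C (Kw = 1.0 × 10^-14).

pH = 2.91

HOCN ⇌ OCN- + H+
Ka = x²/(0.00568 − x) = 3.4 × 10^-4
The 5% rule fails; solving x² + Ka·x − Ka·C₀ = 0 exactly:
x = (−Ka + √(Ka² + 4·Ka·C₀))/2 = 1.23 × 10^-3 M
pH = −log(1.23 × 10^-3) = 2.91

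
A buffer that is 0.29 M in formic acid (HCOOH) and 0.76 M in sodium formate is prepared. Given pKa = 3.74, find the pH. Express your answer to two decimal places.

pH = 4.16

Henderson–Hasselbalch: pH = pKa + log([HCOO-]/[HCOOH]) = 3.74 + log(0.76/0.29)
pH = 3.74 + (+0.418) = 4.16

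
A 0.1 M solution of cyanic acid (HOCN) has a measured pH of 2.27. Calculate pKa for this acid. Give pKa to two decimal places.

pKa = 3.52

[H+] = 10^(-2.27) = 5.37 × 10^-3 M
At equilibrium [HA] = 0.1 − 5.37 × 10^-3 = 9.46 × 10^-2 M
Ka = [H+][A-]/[HA] = (5.37 × 10^-3)² / 9.46 × 10^-2 = 3.05 × 10^-4
pKa = -log(3.05 × 10^-4) = 3.52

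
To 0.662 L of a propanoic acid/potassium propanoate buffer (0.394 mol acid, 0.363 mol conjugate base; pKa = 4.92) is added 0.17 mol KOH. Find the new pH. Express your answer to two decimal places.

pH = 5.30

After neutralization: n(CH3CH2COOH) = 0.224 mol, n(CH3CH2COO-) = 0.533 mol.
pH = pKa + log([A⁻]/[HA]) = 4.92 + log(0.533/0.224) = 4.92 +0.376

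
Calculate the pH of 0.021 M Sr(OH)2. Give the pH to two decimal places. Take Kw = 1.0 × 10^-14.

Sr(OH)2 is a strong base (each formula unit releases 2 OH-); [OH-] = 0.042 M.
pOH = -log(0.042) = 1.38
pH = 14.00 - 1.38 = 12.62

pH = 12.62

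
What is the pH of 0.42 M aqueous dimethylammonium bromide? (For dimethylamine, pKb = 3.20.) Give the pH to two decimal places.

(CH3)2NH2+ is the conjugate acid of the weak base (CH3)2NH.
Kb = 10^(−3.20) = 6.31 × 10^-4
Ka = Kw/Kb = 1.0×10^-14 / 6.31 × 10^-4 = 1.58 × 10^-11
Ka = x²/(0.42 − x) = 1.58 × 10^-11
Since Ka ≪ C₀, x ≈ √(Ka·C₀) = 2.58 × 10^-6 M.
(x/C₀ = 0.00061% < 5%, so the approximation holds.)
pH = −log(2.58 × 10^-6) = 5.59

pH = 5.59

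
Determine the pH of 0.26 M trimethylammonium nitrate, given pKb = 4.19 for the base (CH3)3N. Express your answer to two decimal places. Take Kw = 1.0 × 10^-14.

(CH3)3NH+ is the conjugate acid of the weak base (CH3)3N.
Kb = 10^(−4.19) = 6.46 × 10^-5
Ka = Kw/Kb = 1.0×10^-14 / 6.46 × 10^-5 = 1.55 × 10^-10
Ka = x²/(0.26 − x) = 1.55 × 10^-10
Assume x ≪ 0.26: x ≈ √(1.55 × 10^-10 × 0.26) = 6.35 × 10^-6 M
pH = −log[H+] = −log(6.35 × 10^-6) = 5.20

pH = 5.20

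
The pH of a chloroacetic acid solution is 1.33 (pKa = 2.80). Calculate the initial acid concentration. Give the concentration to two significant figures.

[H+] = 10^(-1.33) = 4.68 × 10^-2 M = x
Ka = 10^(−2.80) = 1.58 × 10^-3
Ka = x²/(C₀ − x) ⇒ C₀ = x + x²/Ka
C₀ = 4.68 × 10^-2 + (4.68 × 10^-2)²/(1.58 × 10^-3) = 1.43 M

C₀ = 1.4 M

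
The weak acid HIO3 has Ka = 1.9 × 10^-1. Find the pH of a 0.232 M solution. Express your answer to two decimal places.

HIO3 ⇌ IO3- + H+
Ka = [H+]²/(0.232 − [H+]) = 1.9 × 10^-1
[H+] is not negligible relative to C₀; solve [H+]² + 0.19·[H+] − 0.0441 = 0.
[H+] = [−0.19 + √(0.19² + 0.176)]/2 = 1.35 × 10^-1 M
pH = −log(1.35 × 10^-1) = 0.87

pH = 0.87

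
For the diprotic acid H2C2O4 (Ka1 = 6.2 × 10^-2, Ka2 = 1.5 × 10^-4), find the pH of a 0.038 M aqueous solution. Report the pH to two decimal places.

pH = 1.58

Since Ka1 ≫ Ka2, the first ionization dominates [H+].
Ka1 = x²/(0.038 − x) = 6.2 × 10^-2
Solving the quadratic: x = (−Ka1 + √(Ka1² + 4·Ka1·C₀))/2 = 2.66 × 10^-2 M
pH = −log(2.66 × 10^-2) = 1.58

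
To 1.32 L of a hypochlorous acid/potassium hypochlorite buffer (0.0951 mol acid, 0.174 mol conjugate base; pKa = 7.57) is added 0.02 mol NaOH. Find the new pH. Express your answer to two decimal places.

pH = 7.98

OH- converts HOCl to OCl-: HOCl → 0.0751 mol, OCl- → 0.194 mol.
Henderson–Hasselbalch with mole ratio 0.194/0.0751: pH = 7.57 + (+0.412)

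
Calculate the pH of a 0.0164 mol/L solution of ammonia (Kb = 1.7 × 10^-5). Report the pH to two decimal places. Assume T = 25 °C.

pH = 10.72

NH3 + H2O ⇌ NH4+ + OH-
Kb = x²/(0.0164 − x) = 1.7 × 10^-5
Assume x ≪ 0.0164: x ≈ √(1.7 × 10^-5 × 0.0164) = 5.28 × 10^-4 M
Check: 3.2% ionized — well under 5%, approximation valid.
pOH = 3.28, so pH = 14.00 − pOH = 10.72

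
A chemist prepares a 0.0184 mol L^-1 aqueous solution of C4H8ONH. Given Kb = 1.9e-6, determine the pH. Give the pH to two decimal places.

pH = 10.27

C4H8ONH + H2O ⇌ C4H8ONH2+ + OH-
Kb = x²/(0.0184 − x) = 1.9 × 10^-6
Assume x ≪ 0.0184: x ≈ √(1.9 × 10^-6 × 0.0184) = 1.87 × 10^-4 M
(x/C₀ = 1% < 5%, so the approximation holds.)
pOH = −log(1.87 × 10^-4) = 3.73; pH = 14.00 − 3.73 = 10.27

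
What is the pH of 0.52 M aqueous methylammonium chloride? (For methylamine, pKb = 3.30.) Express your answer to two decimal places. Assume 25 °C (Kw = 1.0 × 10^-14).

CH3NH3+ is the conjugate acid of the weak base CH3NH2.
Kb = 10^(−3.30) = 5.01 × 10^-4
Ka = Kw/Kb = 1.0×10^-14 / 5.01 × 10^-4 = 2.00 × 10^-11
Ka = [H+]²/(0.52 − [H+]) = 2.00 × 10^-11
Since Ka ≪ C₀, [H+] ≈ √(Ka·C₀) = 3.22 × 10^-6 M.
([H+]/C₀ = 0.00062% < 5%, so the approximation holds.)
pH = −log[H+] = −log(3.22 × 10^-6) = 5.49

pH = 5.49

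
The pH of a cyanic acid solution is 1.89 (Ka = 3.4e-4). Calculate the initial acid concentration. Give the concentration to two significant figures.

C₀ = 5.0 × 10^-1 M

[H+] = 10^(-1.89) = 1.29 × 10^-2 M = x
Ka = x²/(C₀ − x) ⇒ C₀ = x + x²/Ka
C₀ = 1.29 × 10^-2 + (1.29 × 10^-2)²/(3.4 × 10^-4) = 5.02 × 10^-1 M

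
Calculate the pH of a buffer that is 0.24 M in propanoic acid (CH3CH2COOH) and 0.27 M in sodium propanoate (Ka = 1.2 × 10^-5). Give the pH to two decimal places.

pH = 4.97

pKa = −log(1.2 × 10^-5) = 4.921
pH = pKa + log([A⁻]/[HA]) = 4.921 + log(0.27/0.24)
pH = 4.921 + (+0.051) = 4.97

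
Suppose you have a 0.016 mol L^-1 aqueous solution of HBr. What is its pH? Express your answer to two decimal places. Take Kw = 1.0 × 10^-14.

HBr is a strong acid and dissociates completely, so [H+] = 0.016 M.
pH = -log(0.016) = 1.80

pH = 1.80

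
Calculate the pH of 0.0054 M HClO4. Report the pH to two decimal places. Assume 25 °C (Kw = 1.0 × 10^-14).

pH = 2.27

HClO4 is a strong acid and dissociates completely, so [H+] = 0.0054 M.
pH = -log(0.0054) = 2.27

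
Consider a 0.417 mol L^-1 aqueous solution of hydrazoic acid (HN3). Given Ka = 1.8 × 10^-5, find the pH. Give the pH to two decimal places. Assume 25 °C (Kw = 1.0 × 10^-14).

pH = 2.56

HN3 ⇌ N3- + H+
Let x = [H+] at equilibrium. Ka = x²/(0.417 − x).
Since Ka ≪ C₀, x ≈ √(Ka·C₀) = 2.74 × 10^-3 M.
Check: 0.66% ionized — well under 5%, approximation valid.
pH = −log(2.74 × 10^-3) = 2.56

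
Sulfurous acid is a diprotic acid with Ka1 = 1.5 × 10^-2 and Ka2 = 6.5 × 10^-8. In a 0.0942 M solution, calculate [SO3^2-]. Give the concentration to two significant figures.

6.5 × 10^-8 M

First ionization gives [H+] ≈ [HSO3-] = 3.08 × 10^-2 M.
Second step: Ka2 = [H+][SO3^2-]/[HSO3-] ≈ [SO3^2-] (since [H+] ≈ [HSO3-]).
So [SO3^2-] ≈ Ka2.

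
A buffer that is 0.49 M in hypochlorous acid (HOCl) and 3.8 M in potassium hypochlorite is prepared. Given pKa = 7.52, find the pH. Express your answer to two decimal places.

Henderson–Hasselbalch: pH = pKa + log([OCl-]/[HOCl]) = 7.52 + log(3.8/0.49)
pH = 7.52 + (+0.890) = 8.41

pH = 8.41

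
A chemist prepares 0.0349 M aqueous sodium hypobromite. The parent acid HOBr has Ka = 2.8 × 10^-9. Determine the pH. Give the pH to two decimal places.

pH = 10.55

OBr- is the conjugate base of the weak acid HOBr.
Kb = Kw/Ka = 1.0×10^-14 / 2.8 × 10^-9 = 3.57 × 10^-6
Kb = [OH-]²/(0.0349 − [OH-]) = 3.57 × 10^-6
Since Kb ≪ C₀, [OH-] ≈ √(Kb·C₀) = 3.53 × 10^-4 M.
pOH = −log(3.53 × 10^-4) = 3.45; pH = 14.00 − 3.45 = 10.55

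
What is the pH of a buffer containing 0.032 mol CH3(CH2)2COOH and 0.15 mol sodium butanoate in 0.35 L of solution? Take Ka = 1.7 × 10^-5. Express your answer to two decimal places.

pKa = −log(1.7 × 10^-5) = 4.770
Using pH = pKa + log([base]/[acid]) with [base]/[acid] = 0.15/0.032:
pH = 4.770 + (+0.671) = 5.44

pH = 5.44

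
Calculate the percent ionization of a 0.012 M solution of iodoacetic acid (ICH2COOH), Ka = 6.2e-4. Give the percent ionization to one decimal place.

20.3%

ICH2COOH ⇌ ICH2COO- + H+; let x = [H+] at equilibrium.
Solve x² + 0.00062x − 7.44e-06 = 0 → x = 2.44 × 10^-3 M
Fraction ionized = 2.44 × 10^-3 / 0.012 = 0.2033 → 20.3%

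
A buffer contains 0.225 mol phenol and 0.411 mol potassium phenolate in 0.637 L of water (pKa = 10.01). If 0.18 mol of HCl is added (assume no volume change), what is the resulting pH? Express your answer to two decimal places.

After neutralization: n(C6H5OH) = 0.405 mol, n(C6H5O-) = 0.231 mol.
pH = pKa + log([A⁻]/[HA]) = 10.01 + log(0.231/0.405) = 10.01 -0.244

pH = 9.77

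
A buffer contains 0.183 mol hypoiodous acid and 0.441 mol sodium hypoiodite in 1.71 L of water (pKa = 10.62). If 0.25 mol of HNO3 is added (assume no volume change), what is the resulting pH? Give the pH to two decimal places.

After neutralization: n(HOI) = 0.433 mol, n(OI-) = 0.191 mol.
Henderson–Hasselbalch with mole ratio 0.191/0.433: pH = 10.62 + (-0.355)

pH = 10.26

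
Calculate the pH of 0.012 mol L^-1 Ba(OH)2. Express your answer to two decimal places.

pH = 12.38

Ba(OH)2 is a strong base (each formula unit releases 2 OH-); [OH-] = 0.024 M.
pOH = -log(0.024) = 1.62
pH = 14.00 - 1.62 = 12.38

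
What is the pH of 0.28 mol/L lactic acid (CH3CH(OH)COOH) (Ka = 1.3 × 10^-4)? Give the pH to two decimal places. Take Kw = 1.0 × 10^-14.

pH = 2.22

CH3CH(OH)COOH ⇌ CH3CH(OH)COO- + H+
Let x = [H+] at equilibrium. Ka = x²/(0.28 − x).
Neglecting x in the denominator: x = √(1.3 × 10^-4 × 0.28) = 6.03 × 10^-3 M
(x/C₀ = 2.2% < 5%, so the approximation holds.)
pH = −log[H+] = −log(6.03 × 10^-3) = 2.22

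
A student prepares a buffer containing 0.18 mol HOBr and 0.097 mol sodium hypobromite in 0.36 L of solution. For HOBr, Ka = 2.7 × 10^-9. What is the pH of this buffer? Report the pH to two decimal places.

pH = 8.30

pKa = −log(2.7 × 10^-9) = 8.569
Henderson–Hasselbalch: pH = pKa + log([OBr-]/[HOBr]) = 8.569 + log(0.097/0.18)
pH = 8.569 + (-0.269) = 8.30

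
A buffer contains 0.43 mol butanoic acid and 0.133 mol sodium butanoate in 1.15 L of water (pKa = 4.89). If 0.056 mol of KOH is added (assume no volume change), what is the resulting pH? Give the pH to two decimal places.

After neutralization: n(CH3(CH2)2COOH) = 0.374 mol, n(CH3(CH2)2COO-) = 0.189 mol.
Henderson–Hasselbalch with mole ratio 0.189/0.374: pH = 4.89 + (-0.296)

pH = 4.59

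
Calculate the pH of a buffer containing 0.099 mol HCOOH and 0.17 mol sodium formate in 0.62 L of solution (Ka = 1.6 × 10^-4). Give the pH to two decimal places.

pKa = −log(1.6 × 10^-4) = 3.796
Henderson–Hasselbalch: pH = pKa + log([HCOO-]/[HCOOH]) = 3.796 + log(0.17/0.099)
pH = 3.796 + (+0.235) = 4.03

pH = 4.03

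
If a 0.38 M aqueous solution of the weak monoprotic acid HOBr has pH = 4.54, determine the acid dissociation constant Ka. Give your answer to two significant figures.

Ka = 2.2 × 10^-9

[H+] = 10^(-4.54) = 2.88 × 10^-5 M
At equilibrium [HA] = 0.38 − 2.88 × 10^-5 = 3.80 × 10^-1 M
Ka = [H+][A-]/[HA] = (2.88 × 10^-5)² / 3.80 × 10^-1 = 2.2 × 10^-9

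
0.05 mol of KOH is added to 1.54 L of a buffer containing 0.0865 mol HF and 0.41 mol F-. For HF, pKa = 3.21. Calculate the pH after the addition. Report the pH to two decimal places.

OH- converts HF to F-: HF → 0.0365 mol, F- → 0.46 mol.
pH = pKa + log([A⁻]/[HA]) = 3.21 + log(0.46/0.0365) = 3.21 +1.100

pH = 4.31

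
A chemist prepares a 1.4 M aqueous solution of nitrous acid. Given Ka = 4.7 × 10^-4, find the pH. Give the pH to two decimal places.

pH = 1.59

HNO2 ⇌ NO2- + H+
From the ICE table, Ka = x²/(1.4 − x) = 4.7 × 10^-4.
Since Ka ≪ C₀, x ≈ √(Ka·C₀) = 2.57 × 10^-2 M.
pH = −log(2.57 × 10^-2) = 1.59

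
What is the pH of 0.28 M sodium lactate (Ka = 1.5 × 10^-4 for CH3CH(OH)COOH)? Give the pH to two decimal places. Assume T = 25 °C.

pH = 8.64

CH3CH(OH)COO- is the conjugate base of the weak acid CH3CH(OH)COOH.
Kb = Kw/Ka = 1.0×10^-14 / 1.5 × 10^-4 = 6.67 × 10^-11
From the ICE table, Kb = [OH-]²/(0.28 − [OH-]) = 6.67 × 10^-11.
Assume [OH-] ≪ 0.28: [OH-] ≈ √(6.67 × 10^-11 × 0.28) = 4.32 × 10^-6 M
pOH = 5.36, so pH = 14.00 − pOH = 8.64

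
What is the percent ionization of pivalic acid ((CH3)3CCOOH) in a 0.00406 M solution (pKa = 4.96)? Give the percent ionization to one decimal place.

(CH3)3CCOOH ⇌ (CH3)3CCOO- + H+; let x = [H+] at equilibrium.
Ka = 10^(−4.96) = 1.10 × 10^-5
Ka = x²/(C₀ − x); solving the quadratic gives x = 2.06 × 10^-4 M.
Fraction ionized = 2.06 × 10^-4 / 0.00406 = 0.0507 → 5.1%

5.1%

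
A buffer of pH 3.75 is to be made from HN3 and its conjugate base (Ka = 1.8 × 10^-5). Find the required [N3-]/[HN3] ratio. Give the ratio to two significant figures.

pKa = -log(1.8 × 10^-5) = 4.745
pH = pKa + log(r) ⇒ log(r) = 3.75 − 4.745 = -0.995
r = [N3-]/[HN3] = 10^(-0.995) = 0.101

ratio = 0.10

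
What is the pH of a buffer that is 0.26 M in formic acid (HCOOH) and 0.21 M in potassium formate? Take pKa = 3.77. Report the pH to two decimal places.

Using pH = pKa + log([base]/[acid]) with [base]/[acid] = 0.21/0.26:
pH = 3.77 + (-0.093) = 3.68

pH = 3.68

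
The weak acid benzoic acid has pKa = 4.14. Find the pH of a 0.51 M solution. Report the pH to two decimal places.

pH = 2.22

C6H5COOH ⇌ C6H5COO- + H+
Ka = 10^(−4.14) = 7.24 × 10^-5
From the ICE table, Ka = [H+]²/(0.51 − [H+]) = 7.24 × 10^-5.
Neglecting [H+] in the denominator: [H+] = √(7.24 × 10^-5 × 0.51) = 6.08 × 10^-3 M
pH = −log[H+] = −log(6.08 × 10^-3) = 2.22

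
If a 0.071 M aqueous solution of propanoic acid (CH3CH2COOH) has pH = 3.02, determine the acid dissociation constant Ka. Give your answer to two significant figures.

Ka = 1.3 × 10^-5

[H+] = 10^(-3.02) = 9.55 × 10^-4 M
At equilibrium [HA] = 0.071 − 9.55 × 10^-4 = 7.00 × 10^-2 M
Ka = [H+][A-]/[HA] = (9.55 × 10^-4)² / 7.00 × 10^-2 = 1.3 × 10^-5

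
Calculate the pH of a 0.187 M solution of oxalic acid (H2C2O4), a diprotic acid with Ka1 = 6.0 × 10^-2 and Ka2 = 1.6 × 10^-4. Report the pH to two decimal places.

Since Ka1 ≫ Ka2, the first ionization dominates [H+].
Ka1 = x²/(0.187 − x) = 6.0 × 10^-2
Solving the quadratic: x = (−Ka1 + √(Ka1² + 4·Ka1·C₀))/2 = 8.01 × 10^-2 M
pH = −log(8.01 × 10^-2) = 1.10

pH = 1.10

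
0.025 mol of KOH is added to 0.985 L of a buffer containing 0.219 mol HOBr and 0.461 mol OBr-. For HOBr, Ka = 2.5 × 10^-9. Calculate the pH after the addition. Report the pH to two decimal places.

OH- converts HOBr to OBr-: HOBr → 0.194 mol, OBr- → 0.486 mol.
pKa = −log(2.5 × 10^-9) = 8.602
pH = pKa + log([A⁻]/[HA]) = 8.602 + log(0.486/0.194) = 8.602 +0.399

pH = 9.00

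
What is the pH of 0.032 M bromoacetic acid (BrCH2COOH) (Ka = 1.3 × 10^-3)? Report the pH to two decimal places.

pH = 2.23

BrCH2COOH ⇌ BrCH2COO- + H+
From the ICE table, Ka = [H+]²/(0.032 − [H+]) = 1.3 × 10^-3.
Here C₀/Ka ≈ 24.6, so the small-[H+] approximation fails. Use the quadratic:
[H+] = [−0.0013 + √(0.0013² + 0.000166)]/2 = 5.83 × 10^-3 M
pH = −log[H+] = −log(5.83 × 10^-3) = 2.23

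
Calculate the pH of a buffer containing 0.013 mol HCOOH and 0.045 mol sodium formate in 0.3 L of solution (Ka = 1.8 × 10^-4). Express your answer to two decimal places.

pKa = −log(1.8 × 10^-4) = 3.745
Using pH = pKa + log([base]/[acid]) with [base]/[acid] = 0.045/0.013:
pH = 3.745 + (+0.539) = 4.28

pH = 4.28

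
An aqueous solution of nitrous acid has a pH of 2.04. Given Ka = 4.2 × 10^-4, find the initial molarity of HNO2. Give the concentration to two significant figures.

C₀ = 2.1 × 10^-1 M

[H+] = 10^(-2.04) = 9.12 × 10^-3 M = x
Ka = x²/(C₀ − x) ⇒ C₀ = x + x²/Ka
C₀ = 9.12 × 10^-3 + (9.12 × 10^-3)²/(4.2 × 10^-4) = 2.07 × 10^-1 M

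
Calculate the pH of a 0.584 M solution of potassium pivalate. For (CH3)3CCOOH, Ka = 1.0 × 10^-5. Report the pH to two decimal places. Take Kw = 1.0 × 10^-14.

pH = 9.38

(CH3)3CCOO- is the conjugate base of the weak acid (CH3)3CCOOH.
Kb = Kw/Ka = 1.0×10^-14 / 1.0 × 10^-5 = 1.00 × 10^-9
From the ICE table, Kb = x²/(0.584 − x) = 1.00 × 10^-9.
Since Kb ≪ C₀, x ≈ √(Kb·C₀) = 2.42 × 10^-5 M.
(x/C₀ = 0.0041% < 5%, so the approximation holds.)
pOH = −log(2.42 × 10^-5) = 4.62; pH = 14.00 − 4.62 = 9.38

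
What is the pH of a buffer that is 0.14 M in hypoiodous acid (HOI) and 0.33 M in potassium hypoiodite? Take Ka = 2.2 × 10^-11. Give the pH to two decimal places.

pKa = −log(2.2 × 10^-11) = 10.658
pH = pKa + log([A⁻]/[HA]) = 10.658 + log(0.33/0.14)
pH = 10.658 + (+0.372) = 11.03

pH = 11.03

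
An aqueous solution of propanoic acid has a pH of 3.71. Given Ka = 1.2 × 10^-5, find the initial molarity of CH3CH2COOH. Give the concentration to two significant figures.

[H+] = 10^(-3.71) = 1.95 × 10^-4 M = x
Ka = x²/(C₀ − x) ⇒ C₀ = x + x²/Ka
C₀ = 1.95 × 10^-4 + (1.95 × 10^-4)²/(1.2 × 10^-5) = 3.36 × 10^-3 M

C₀ = 3.4 × 10^-3 M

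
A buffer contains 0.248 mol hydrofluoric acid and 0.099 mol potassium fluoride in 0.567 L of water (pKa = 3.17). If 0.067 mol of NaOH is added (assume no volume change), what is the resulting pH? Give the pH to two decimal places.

OH- converts HF to F-: HF → 0.181 mol, F- → 0.166 mol.
pH = pKa + log([A⁻]/[HA]) = 3.17 + log(0.166/0.181) = 3.17 -0.038

pH = 3.13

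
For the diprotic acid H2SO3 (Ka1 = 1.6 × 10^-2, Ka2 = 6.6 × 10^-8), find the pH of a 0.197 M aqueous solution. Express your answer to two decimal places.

Ka1 ≫ Ka2, so treat the first dissociation as the only significant source of H+.
Ka1 = x²/(0.197 − x) = 1.6 × 10^-2
Solving the quadratic: x = (−Ka1 + √(Ka1² + 4·Ka1·C₀))/2 = 4.87 × 10^-2 M
pH = −log(4.87 × 10^-2) = 1.31

pH = 1.31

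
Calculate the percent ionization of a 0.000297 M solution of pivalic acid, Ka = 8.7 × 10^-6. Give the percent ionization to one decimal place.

15.7%

(CH3)3CCOOH ⇌ (CH3)3CCOO- + H+; let x = [H+] at equilibrium.
Ka = x²/(C₀ − x); solving the quadratic gives x = 4.67 × 10^-5 M.
Fraction ionized = 4.67 × 10^-5 / 0.000297 = 0.1572 → 15.7%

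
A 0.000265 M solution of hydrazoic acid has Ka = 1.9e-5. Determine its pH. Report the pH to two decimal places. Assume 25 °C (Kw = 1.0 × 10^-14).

pH = 4.21

HN3 ⇌ N3- + H+
Ka = [H+]²/(0.000265 − [H+]) = 1.9 × 10^-5
Here C₀/Ka ≈ 13.9, so the small-[H+] approximation fails. Use the quadratic:
[H+] = [−1.9e-05 + √(1.9e-05² + 2.01e-08)]/2 = 6.21 × 10^-5 M
pH = −log[H+] = −log(6.21 × 10^-5) = 4.21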